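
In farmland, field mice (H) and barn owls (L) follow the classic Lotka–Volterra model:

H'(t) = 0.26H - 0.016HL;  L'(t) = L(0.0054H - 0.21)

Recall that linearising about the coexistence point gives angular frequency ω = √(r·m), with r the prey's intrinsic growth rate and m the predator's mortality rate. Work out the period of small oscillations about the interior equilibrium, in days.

Here r = 0.26 and m = 0.21, so r·m = 0.0546.
ω = √0.0546 = 0.234 per day, hence T = 2π/ω ≈ 26.9 days.

T ≈ 26.9 days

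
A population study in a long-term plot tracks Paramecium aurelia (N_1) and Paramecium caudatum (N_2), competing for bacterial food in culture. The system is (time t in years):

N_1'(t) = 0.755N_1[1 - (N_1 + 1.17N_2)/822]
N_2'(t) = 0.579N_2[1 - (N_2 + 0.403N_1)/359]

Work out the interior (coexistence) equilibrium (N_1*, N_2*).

N_1* ≈ 761, N_2* ≈ 52.5

Setting both brackets to zero gives the nullclines N_1 + 1.17N_2 = 822 and 0.403N_1 + N_2 = 359.
Substituting N_2 = 359 - 0.403N_1 into the first: N_1(1 - 1.17·0.403) = 822 - 1.17·359.
So N_1* = 402/0.528 = 761, and then N_2* = 359 - 0.403·761 = 52.5.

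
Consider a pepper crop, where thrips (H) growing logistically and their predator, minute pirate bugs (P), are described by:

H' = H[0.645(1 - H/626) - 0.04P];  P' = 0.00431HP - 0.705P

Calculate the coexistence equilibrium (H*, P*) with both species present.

H* ≈ 164, P* ≈ 11.9

From dP/dt = 0 with P > 0: 0.00431H* = 0.705, so H* = 164.
Substitute into dH/dt = 0: 0.645(1 - 164/626) = 0.04P*.
The bracket is 0.739, giving P* = 0.476/0.04 = 11.9.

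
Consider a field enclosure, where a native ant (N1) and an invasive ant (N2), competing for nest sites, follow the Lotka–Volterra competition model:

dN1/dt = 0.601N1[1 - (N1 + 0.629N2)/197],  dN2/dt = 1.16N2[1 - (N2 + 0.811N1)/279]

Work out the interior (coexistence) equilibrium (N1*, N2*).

N1* ≈ 43.9, N2* ≈ 243

Setting both brackets to zero gives the nullclines N1 + 0.629N2 = 197 and 0.811N1 + N2 = 279.
Substituting N2 = 279 - 0.811N1 into the first: N1(1 - 0.629·0.811) = 197 - 0.629·279.
So N1* = 21.5/0.49 = 43.9, and then N2* = 279 - 0.811·43.9 = 243.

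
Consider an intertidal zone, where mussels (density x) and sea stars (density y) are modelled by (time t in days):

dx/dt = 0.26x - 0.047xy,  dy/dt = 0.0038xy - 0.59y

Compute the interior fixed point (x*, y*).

Set dy/dt = 0 with y > 0: 0.0038x - 0.59 = 0, so x* = 0.59/0.0038 = 155.
Set dx/dt = 0 with x > 0: 0.26 - 0.047y = 0, so y* = 0.26/0.047 = 5.53.

x* ≈ 155, y* ≈ 5.53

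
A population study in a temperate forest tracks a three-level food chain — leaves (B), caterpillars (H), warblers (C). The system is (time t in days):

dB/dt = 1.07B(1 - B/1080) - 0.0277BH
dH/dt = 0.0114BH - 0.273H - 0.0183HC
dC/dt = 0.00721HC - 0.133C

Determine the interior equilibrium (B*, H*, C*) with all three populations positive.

From dC/dt = 0: 0.00721H* = 0.133, so H* = 18.4.
From dB/dt = 0: 1.07(1 - B*/1080) = 0.0277·18.4, giving B* = 1080·(1 - 0.478) = 564.
From dH/dt = 0: 0.0114·564 - 0.273 = 0.0183C*, so C* = 6.16/0.0183 = 337.

B* ≈ 564, H* ≈ 18.4, C* ≈ 337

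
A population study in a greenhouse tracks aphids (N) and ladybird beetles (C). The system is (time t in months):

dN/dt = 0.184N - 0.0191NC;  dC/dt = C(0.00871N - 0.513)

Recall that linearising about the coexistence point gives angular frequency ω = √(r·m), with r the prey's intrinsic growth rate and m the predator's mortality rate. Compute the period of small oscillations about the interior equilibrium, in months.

Here r = 0.184 and m = 0.513, so r·m = 0.0944.
ω = √0.0944 = 0.307 per month, hence T = 2π/ω ≈ 20.5 months.

T ≈ 20.5 months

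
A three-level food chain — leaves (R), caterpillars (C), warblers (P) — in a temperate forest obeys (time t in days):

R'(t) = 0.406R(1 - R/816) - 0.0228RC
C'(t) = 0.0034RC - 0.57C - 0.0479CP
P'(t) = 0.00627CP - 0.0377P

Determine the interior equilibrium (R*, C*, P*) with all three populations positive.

R* ≈ 540, C* ≈ 6.01, P* ≈ 26.5

From dP/dt = 0: 0.00627C* = 0.0377, so C* = 6.01.
From dR/dt = 0: 0.406(1 - R*/816) = 0.0228·6.01, giving R* = 816·(1 - 0.338) = 540.
From dC/dt = 0: 0.0034·540 - 0.57 = 0.0479P*, so P* = 1.27/0.0479 = 26.5.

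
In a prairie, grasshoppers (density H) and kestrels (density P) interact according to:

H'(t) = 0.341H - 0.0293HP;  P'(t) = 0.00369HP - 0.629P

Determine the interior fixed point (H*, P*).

Set dP/dt = 0 with P > 0: 0.00369H - 0.629 = 0, so H* = 0.629/0.00369 = 170.
Set dH/dt = 0 with H > 0: 0.341 - 0.0293P = 0, so P* = 0.341/0.0293 = 11.6.

H* ≈ 170, P* ≈ 11.6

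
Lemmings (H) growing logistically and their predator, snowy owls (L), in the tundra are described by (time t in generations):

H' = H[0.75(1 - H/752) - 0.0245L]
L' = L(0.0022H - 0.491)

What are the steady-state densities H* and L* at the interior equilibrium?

H* ≈ 223, L* ≈ 21.5

From dL/dt = 0 with L > 0: 0.0022H* = 0.491, so H* = 223.
Substitute into dH/dt = 0: 0.75(1 - 223/752) = 0.0245L*.
The bracket is 0.703, giving L* = 0.527/0.0245 = 21.5.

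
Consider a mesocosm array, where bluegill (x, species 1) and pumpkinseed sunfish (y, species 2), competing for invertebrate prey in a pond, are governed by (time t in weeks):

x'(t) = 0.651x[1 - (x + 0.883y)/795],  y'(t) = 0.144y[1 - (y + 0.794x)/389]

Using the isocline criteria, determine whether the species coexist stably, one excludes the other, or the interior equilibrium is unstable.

species 1 excludes species 2

Compare the nullcline intercepts: K1/α12 = 795/0.883 = 900 > K2 = 389; K2/α21 = 389/0.794 = 490 < K1 = 795.
Since the inequalities point opposite ways, species 1 can invade but species 2 cannot.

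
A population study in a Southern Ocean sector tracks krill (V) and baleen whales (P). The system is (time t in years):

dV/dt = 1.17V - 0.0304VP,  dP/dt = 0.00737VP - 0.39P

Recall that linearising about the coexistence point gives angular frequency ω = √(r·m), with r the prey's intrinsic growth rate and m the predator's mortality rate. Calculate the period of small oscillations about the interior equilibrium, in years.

Here r = 1.17 and m = 0.39, so r·m = 0.456.
ω = √0.456 = 0.675 per year, hence T = 2π/ω ≈ 9.3 years.

T ≈ 9.3 years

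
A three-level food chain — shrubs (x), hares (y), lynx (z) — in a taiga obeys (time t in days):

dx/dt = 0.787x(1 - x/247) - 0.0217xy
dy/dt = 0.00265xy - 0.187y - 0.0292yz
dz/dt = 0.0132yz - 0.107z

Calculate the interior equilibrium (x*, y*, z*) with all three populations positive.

From dz/dt = 0: 0.0132y* = 0.107, so y* = 8.11.
From dx/dt = 0: 0.787(1 - x*/247) = 0.0217·8.11, giving x* = 247·(1 - 0.224) = 192.
From dy/dt = 0: 0.00265·192 - 0.187 = 0.0292z*, so z* = 0.321/0.0292 = 11.

x* ≈ 192, y* ≈ 8.11, z* ≈ 11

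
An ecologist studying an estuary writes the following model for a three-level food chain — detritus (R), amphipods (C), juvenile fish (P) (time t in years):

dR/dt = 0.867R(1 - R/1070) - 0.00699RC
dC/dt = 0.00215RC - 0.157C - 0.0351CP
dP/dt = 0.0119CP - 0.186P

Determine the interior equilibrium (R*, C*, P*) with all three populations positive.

From dP/dt = 0: 0.0119C* = 0.186, so C* = 15.6.
From dR/dt = 0: 0.867(1 - R*/1070) = 0.00699·15.6, giving R* = 1070·(1 - 0.126) = 935.
From dC/dt = 0: 0.00215·935 - 0.157 = 0.0351P*, so P* = 1.85/0.0351 = 52.8.

R* ≈ 935, C* ≈ 15.6, P* ≈ 52.8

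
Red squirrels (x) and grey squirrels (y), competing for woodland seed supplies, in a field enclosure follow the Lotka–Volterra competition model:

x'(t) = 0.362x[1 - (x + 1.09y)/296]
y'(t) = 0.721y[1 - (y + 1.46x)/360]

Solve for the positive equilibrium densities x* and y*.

Setting both brackets to zero gives the nullclines x + 1.09y = 296 and 1.46x + y = 360.
Substituting y = 360 - 1.46x into the first: x(1 - 1.09·1.46) = 296 - 1.09·360.
So x* = -96.4/-0.591 = 163, and then y* = 360 - 1.46·163 = 122.

x* ≈ 163, y* ≈ 122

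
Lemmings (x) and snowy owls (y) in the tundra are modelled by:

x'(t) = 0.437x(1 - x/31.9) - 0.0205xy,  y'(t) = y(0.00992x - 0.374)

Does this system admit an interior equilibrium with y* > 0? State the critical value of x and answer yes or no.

Threshold x = 37.7; K < 37.7, so no, the predator goes extinct.

The predator equation gives dy/dt > 0 only when x > 0.374/0.00992 = 37.7.
Without the predator, x → K = 31.9. Since 31.9 < 37.7, the predator cannot invade.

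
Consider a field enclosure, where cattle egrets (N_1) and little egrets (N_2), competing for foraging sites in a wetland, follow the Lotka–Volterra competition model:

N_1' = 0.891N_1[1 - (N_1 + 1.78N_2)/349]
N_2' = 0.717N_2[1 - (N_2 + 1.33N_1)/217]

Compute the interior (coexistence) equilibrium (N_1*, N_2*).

N_1* ≈ 27.2, N_2* ≈ 181

Setting both brackets to zero gives the nullclines N_1 + 1.78N_2 = 349 and 1.33N_1 + N_2 = 217.
Substituting N_2 = 217 - 1.33N_1 into the first: N_1(1 - 1.78·1.33) = 349 - 1.78·217.
So N_1* = -37.3/-1.37 = 27.2, and then N_2* = 217 - 1.33·27.2 = 181.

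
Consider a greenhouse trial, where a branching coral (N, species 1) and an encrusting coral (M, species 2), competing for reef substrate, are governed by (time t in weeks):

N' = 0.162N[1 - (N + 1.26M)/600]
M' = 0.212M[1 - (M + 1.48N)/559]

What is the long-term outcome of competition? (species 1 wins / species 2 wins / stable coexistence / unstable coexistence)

Compare the nullcline intercepts: K1/α12 = 600/1.26 = 476 < K2 = 559; K2/α21 = 559/1.48 = 378 < K1 = 600.
Since both are reversed, neither can invade when rare; the interior point is a saddle.

unstable coexistence (outcome depends on initial conditions)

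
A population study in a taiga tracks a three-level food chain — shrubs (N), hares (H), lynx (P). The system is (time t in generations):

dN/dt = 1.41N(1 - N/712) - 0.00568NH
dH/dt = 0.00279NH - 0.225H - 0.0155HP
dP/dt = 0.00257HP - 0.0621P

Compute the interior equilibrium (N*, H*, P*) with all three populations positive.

From dP/dt = 0: 0.00257H* = 0.0621, so H* = 24.2.
From dN/dt = 0: 1.41(1 - N*/712) = 0.00568·24.2, giving N* = 712·(1 - 0.0973) = 643.
From dH/dt = 0: 0.00279·643 - 0.225 = 0.0155P*, so P* = 1.57/0.0155 = 101.

N* ≈ 643, H* ≈ 24.2, P* ≈ 101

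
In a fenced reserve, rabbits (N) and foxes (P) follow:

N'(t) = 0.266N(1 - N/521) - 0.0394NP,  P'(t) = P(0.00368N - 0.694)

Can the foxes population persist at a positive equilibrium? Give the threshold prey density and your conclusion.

The predator equation gives dP/dt > 0 only when N > 0.694/0.00368 = 189.
Without the predator, N → K = 521. Since 521 > 189, the predator can invade and persist.

Threshold N = 189; K > 189, so yes, the predator persists.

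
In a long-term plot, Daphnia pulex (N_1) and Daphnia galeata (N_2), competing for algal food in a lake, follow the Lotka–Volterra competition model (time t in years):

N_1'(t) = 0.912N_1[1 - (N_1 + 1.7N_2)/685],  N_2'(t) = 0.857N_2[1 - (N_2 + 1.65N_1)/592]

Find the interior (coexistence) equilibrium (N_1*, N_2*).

N_1* ≈ 178, N_2* ≈ 298

Setting both brackets to zero gives the nullclines N_1 + 1.7N_2 = 685 and 1.65N_1 + N_2 = 592.
Substituting N_2 = 592 - 1.65N_1 into the first: N_1(1 - 1.7·1.65) = 685 - 1.7·592.
So N_1* = -321/-1.8 = 178, and then N_2* = 592 - 1.65·178 = 298.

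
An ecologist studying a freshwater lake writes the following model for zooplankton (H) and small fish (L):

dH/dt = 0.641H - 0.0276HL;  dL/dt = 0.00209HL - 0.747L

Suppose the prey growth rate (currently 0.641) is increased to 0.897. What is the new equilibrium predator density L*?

At the interior fixed point, setting dH/dt = 0 with H > 0 fixes L* = (prey growth rate)/(HL coefficient) — independent of the other coefficients.
With the change, L* = 0.897/0.0276 = 32.5; it rises from 23.2.

L* ≈ 32.5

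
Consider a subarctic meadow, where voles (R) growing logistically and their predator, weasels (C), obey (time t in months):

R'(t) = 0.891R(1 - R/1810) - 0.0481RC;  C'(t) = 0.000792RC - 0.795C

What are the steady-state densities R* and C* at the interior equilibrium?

From dC/dt = 0 with C > 0: 0.000792R* = 0.795, so R* = 1000.
Substitute into dR/dt = 0: 0.891(1 - 1000/1810) = 0.0481C*.
The bracket is 0.445, giving C* = 0.397/0.0481 = 8.25.

R* ≈ 1000, C* ≈ 8.25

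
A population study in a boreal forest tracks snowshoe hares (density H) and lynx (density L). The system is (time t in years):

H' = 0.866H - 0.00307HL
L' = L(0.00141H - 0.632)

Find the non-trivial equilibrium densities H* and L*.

H* ≈ 448, L* ≈ 282

Set dL/dt = 0 with L > 0: 0.00141H - 0.632 = 0, so H* = 0.632/0.00141 = 448.
Set dH/dt = 0 with H > 0: 0.866 - 0.00307L = 0, so L* = 0.866/0.00307 = 282.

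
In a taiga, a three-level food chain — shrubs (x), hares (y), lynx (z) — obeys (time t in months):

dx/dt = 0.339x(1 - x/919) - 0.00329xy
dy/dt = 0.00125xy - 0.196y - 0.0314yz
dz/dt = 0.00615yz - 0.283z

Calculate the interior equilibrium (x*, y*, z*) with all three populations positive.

x* ≈ 509, y* ≈ 46, z* ≈ 14

From dz/dt = 0: 0.00615y* = 0.283, so y* = 46.
From dx/dt = 0: 0.339(1 - x*/919) = 0.00329·46, giving x* = 919·(1 - 0.447) = 509.
From dy/dt = 0: 0.00125·509 - 0.196 = 0.0314z*, so z* = 0.44/0.0314 = 14.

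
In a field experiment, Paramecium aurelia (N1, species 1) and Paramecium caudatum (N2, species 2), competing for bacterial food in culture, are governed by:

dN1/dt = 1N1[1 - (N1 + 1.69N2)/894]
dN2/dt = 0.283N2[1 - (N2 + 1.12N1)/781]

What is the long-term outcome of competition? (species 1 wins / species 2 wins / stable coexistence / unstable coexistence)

unstable coexistence (outcome depends on initial conditions)

Compare the nullcline intercepts: K1/α12 = 894/1.69 = 529 < K2 = 781; K2/α21 = 781/1.12 = 697 < K1 = 894.
Since both are reversed, neither can invade when rare; the interior point is a saddle.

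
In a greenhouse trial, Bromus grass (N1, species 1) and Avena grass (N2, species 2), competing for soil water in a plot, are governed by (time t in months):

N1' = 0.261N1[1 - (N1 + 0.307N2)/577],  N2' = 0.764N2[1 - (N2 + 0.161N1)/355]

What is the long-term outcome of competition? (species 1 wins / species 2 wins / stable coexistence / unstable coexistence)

Compare the nullcline intercepts: K1/α12 = 577/0.307 = 1880 > K2 = 355; K2/α21 = 355/0.161 = 2200 > K1 = 577.
Since both inequalities hold, each species can invade when rare, so the interior equilibrium is stable.

stable coexistence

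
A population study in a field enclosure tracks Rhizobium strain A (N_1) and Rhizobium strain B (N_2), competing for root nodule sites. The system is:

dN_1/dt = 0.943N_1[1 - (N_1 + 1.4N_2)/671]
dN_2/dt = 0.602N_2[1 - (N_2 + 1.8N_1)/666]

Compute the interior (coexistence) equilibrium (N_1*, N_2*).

Setting both brackets to zero gives the nullclines N_1 + 1.4N_2 = 671 and 1.8N_1 + N_2 = 666.
Substituting N_2 = 666 - 1.8N_1 into the first: N_1(1 - 1.4·1.8) = 671 - 1.4·666.
So N_1* = -261/-1.52 = 172, and then N_2* = 666 - 1.8·172 = 356.

N_1* ≈ 172, N_2* ≈ 356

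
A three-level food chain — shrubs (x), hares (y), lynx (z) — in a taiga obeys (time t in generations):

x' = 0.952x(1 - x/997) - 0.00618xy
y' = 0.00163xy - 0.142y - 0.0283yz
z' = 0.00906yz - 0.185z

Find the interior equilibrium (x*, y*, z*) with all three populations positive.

x* ≈ 865, y* ≈ 20.4, z* ≈ 44.8

From dz/dt = 0: 0.00906y* = 0.185, so y* = 20.4.
From dx/dt = 0: 0.952(1 - x*/997) = 0.00618·20.4, giving x* = 997·(1 - 0.133) = 865.
From dy/dt = 0: 0.00163·865 - 0.142 = 0.0283z*, so z* = 1.27/0.0283 = 44.8.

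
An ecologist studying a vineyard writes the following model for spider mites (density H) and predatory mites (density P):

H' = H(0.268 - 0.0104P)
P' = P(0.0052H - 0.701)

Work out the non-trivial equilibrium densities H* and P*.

Set dP/dt = 0 with P > 0: 0.0052H - 0.701 = 0, so H* = 0.701/0.0052 = 135.
Set dH/dt = 0 with H > 0: 0.268 - 0.0104P = 0, so P* = 0.268/0.0104 = 25.8.

H* ≈ 135, P* ≈ 25.8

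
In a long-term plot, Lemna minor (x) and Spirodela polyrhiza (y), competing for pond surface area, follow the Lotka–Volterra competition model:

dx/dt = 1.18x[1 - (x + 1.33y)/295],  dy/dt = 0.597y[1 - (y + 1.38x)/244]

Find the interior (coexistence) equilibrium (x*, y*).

Setting both brackets to zero gives the nullclines x + 1.33y = 295 and 1.38x + y = 244.
Substituting y = 244 - 1.38x into the first: x(1 - 1.33·1.38) = 295 - 1.33·244.
So x* = -29.5/-0.835 = 35.3, and then y* = 244 - 1.38·35.3 = 195.

x* ≈ 35.3, y* ≈ 195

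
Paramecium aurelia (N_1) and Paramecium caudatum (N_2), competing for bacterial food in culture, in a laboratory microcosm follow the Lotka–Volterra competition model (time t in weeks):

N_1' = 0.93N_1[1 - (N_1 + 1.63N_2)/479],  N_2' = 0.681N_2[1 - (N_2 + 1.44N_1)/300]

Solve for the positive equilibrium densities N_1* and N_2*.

Setting both brackets to zero gives the nullclines N_1 + 1.63N_2 = 479 and 1.44N_1 + N_2 = 300.
Substituting N_2 = 300 - 1.44N_1 into the first: N_1(1 - 1.63·1.44) = 479 - 1.63·300.
So N_1* = -10/-1.35 = 7.42, and then N_2* = 300 - 1.44·7.42 = 289.

N_1* ≈ 7.42, N_2* ≈ 289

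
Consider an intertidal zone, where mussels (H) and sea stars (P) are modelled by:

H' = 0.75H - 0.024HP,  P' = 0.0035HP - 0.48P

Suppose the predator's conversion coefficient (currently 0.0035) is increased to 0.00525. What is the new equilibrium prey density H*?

At the interior fixed point, setting dP/dt = 0 with P > 0 fixes H* = (predator death rate)/(HP coefficient) — independent of the other coefficients.
With the change, H* = 0.48/0.00525 = 91.4; it falls from 137.

H* ≈ 91.4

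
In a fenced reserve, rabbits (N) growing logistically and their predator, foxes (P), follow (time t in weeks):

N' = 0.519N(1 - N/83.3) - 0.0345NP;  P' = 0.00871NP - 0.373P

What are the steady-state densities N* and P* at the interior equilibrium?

N* ≈ 42.8, P* ≈ 7.31

From dP/dt = 0 with P > 0: 0.00871N* = 0.373, so N* = 42.8.
Substitute into dN/dt = 0: 0.519(1 - 42.8/83.3) = 0.0345P*.
The bracket is 0.486, giving P* = 0.252/0.0345 = 7.31.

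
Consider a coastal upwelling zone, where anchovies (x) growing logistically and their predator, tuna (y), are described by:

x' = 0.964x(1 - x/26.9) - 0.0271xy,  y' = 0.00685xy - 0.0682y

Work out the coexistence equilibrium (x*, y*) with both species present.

x* ≈ 9.96, y* ≈ 22.4

From dy/dt = 0 with y > 0: 0.00685x* = 0.0682, so x* = 9.96.
Substitute into dx/dt = 0: 0.964(1 - 9.96/26.9) = 0.0271y*.
The bracket is 0.63, giving y* = 0.607/0.0271 = 22.4.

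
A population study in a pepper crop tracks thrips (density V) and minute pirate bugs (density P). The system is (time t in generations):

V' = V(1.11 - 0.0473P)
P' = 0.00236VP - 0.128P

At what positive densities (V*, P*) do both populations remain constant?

Set dP/dt = 0 with P > 0: 0.00236V - 0.128 = 0, so V* = 0.128/0.00236 = 54.2.
Set dV/dt = 0 with V > 0: 1.11 - 0.0473P = 0, so P* = 1.11/0.0473 = 23.5.

V* ≈ 54.2, P* ≈ 23.5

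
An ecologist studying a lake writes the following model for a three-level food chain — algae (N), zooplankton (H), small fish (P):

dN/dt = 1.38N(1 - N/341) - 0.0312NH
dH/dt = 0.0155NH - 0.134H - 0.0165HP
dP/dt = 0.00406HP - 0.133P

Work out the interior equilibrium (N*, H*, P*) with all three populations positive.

From dP/dt = 0: 0.00406H* = 0.133, so H* = 32.8.
From dN/dt = 0: 1.38(1 - N*/341) = 0.0312·32.8, giving N* = 341·(1 - 0.741) = 88.4.
From dH/dt = 0: 0.0155·88.4 - 0.134 = 0.0165P*, so P* = 1.24/0.0165 = 75.

N* ≈ 88.4, H* ≈ 32.8, P* ≈ 75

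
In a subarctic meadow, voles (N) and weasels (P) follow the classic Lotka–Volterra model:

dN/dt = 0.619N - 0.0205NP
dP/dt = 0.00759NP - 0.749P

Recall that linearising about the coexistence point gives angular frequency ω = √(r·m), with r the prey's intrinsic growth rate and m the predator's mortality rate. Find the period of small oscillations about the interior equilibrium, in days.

T ≈ 9.23 days

Here r = 0.619 and m = 0.749, so r·m = 0.464.
ω = √0.464 = 0.681 per day, hence T = 2π/ω ≈ 9.23 days.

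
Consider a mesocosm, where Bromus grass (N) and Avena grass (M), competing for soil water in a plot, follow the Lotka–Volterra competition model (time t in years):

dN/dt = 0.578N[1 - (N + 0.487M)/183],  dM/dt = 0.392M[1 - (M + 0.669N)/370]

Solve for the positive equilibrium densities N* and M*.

Setting both brackets to zero gives the nullclines N + 0.487M = 183 and 0.669N + M = 370.
Substituting M = 370 - 0.669N into the first: N(1 - 0.487·0.669) = 183 - 0.487·370.
So N* = 2.81/0.674 = 4.17, and then M* = 370 - 0.669·4.17 = 367.

N* ≈ 4.17, M* ≈ 367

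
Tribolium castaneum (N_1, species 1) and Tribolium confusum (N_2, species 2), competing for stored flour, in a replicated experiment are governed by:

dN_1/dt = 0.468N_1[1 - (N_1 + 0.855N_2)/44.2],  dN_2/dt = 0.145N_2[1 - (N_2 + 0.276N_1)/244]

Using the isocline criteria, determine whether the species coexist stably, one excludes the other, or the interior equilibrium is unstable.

Compare the nullcline intercepts: K1/α12 = 44.2/0.855 = 51.7 < K2 = 244; K2/α21 = 244/0.276 = 884 > K1 = 44.2.
Since the inequalities point opposite ways, species 2 can invade but species 1 cannot.

species 2 excludes species 1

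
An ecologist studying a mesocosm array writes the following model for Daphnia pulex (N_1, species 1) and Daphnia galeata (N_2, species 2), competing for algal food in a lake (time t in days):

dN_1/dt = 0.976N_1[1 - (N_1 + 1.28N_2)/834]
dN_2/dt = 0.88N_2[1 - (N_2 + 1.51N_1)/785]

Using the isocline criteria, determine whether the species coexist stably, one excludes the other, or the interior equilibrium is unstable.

unstable coexistence (outcome depends on initial conditions)

Compare the nullcline intercepts: K1/α12 = 834/1.28 = 652 < K2 = 785; K2/α21 = 785/1.51 = 520 < K1 = 834.
Since both are reversed, neither can invade when rare; the interior point is a saddle.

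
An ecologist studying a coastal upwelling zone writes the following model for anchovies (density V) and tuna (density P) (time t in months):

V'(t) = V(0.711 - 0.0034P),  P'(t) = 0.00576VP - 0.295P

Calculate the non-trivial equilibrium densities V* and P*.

V* ≈ 51.2, P* ≈ 209

Set dP/dt = 0 with P > 0: 0.00576V - 0.295 = 0, so V* = 0.295/0.00576 = 51.2.
Set dV/dt = 0 with V > 0: 0.711 - 0.0034P = 0, so P* = 0.711/0.0034 = 209.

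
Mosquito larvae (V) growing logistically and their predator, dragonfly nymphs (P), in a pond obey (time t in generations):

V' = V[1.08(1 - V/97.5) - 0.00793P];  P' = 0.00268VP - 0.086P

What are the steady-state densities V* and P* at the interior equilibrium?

From dP/dt = 0 with P > 0: 0.00268V* = 0.086, so V* = 32.1.
Substitute into dV/dt = 0: 1.08(1 - 32.1/97.5) = 0.00793P*.
The bracket is 0.671, giving P* = 0.725/0.00793 = 91.4.

V* ≈ 32.1, P* ≈ 91.4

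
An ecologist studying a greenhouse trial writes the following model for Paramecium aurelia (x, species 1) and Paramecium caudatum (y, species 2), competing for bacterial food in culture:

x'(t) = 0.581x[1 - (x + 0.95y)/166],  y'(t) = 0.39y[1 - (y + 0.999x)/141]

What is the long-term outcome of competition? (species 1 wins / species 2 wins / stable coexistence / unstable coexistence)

species 1 excludes species 2

Compare the nullcline intercepts: K1/α12 = 166/0.95 = 175 > K2 = 141; K2/α21 = 141/0.999 = 141 < K1 = 166.
Since the inequalities point opposite ways, species 1 can invade but species 2 cannot.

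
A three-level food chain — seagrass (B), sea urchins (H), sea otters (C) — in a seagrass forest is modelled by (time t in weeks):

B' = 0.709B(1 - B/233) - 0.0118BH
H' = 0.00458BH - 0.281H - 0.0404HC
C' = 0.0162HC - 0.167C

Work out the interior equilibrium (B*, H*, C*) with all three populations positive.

From dC/dt = 0: 0.0162H* = 0.167, so H* = 10.3.
From dB/dt = 0: 0.709(1 - B*/233) = 0.0118·10.3, giving B* = 233·(1 - 0.172) = 193.
From dH/dt = 0: 0.00458·193 - 0.281 = 0.0404C*, so C* = 0.603/0.0404 = 14.9.

B* ≈ 193, H* ≈ 10.3, C* ≈ 14.9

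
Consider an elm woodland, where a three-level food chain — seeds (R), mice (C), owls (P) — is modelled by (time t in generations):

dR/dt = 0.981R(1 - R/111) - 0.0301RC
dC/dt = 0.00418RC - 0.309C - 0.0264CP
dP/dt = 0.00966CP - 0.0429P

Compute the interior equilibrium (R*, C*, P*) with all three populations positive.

From dP/dt = 0: 0.00966C* = 0.0429, so C* = 4.44.
From dR/dt = 0: 0.981(1 - R*/111) = 0.0301·4.44, giving R* = 111·(1 - 0.136) = 95.9.
From dC/dt = 0: 0.00418·95.9 - 0.309 = 0.0264P*, so P* = 0.0918/0.0264 = 3.48.

R* ≈ 95.9, C* ≈ 4.44, P* ≈ 3.48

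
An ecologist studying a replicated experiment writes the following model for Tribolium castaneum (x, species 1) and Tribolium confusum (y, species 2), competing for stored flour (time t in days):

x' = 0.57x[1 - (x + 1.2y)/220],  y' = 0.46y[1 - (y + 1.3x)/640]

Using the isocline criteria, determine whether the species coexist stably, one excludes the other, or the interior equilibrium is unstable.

Compare the nullcline intercepts: K1/α12 = 220/1.2 = 183 < K2 = 640; K2/α21 = 640/1.3 = 492 > K1 = 220.
Since the inequalities point opposite ways, species 2 can invade but species 1 cannot.

species 2 excludes species 1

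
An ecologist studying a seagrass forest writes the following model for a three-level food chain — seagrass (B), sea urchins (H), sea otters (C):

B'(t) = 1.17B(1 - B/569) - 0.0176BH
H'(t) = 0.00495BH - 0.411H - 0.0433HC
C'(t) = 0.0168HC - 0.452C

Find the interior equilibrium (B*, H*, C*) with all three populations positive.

From dC/dt = 0: 0.0168H* = 0.452, so H* = 26.9.
From dB/dt = 0: 1.17(1 - B*/569) = 0.0176·26.9, giving B* = 569·(1 - 0.405) = 339.
From dH/dt = 0: 0.00495·339 - 0.411 = 0.0433C*, so C* = 1.27/0.0433 = 29.2.

B* ≈ 339, H* ≈ 26.9, C* ≈ 29.2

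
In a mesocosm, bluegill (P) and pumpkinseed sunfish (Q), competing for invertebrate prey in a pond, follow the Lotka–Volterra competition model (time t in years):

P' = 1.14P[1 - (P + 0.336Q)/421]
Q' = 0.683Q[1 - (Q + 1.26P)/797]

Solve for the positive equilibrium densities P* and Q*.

P* ≈ 266, Q* ≈ 462

Setting both brackets to zero gives the nullclines P + 0.336Q = 421 and 1.26P + Q = 797.
Substituting Q = 797 - 1.26P into the first: P(1 - 0.336·1.26) = 421 - 0.336·797.
So P* = 153/0.577 = 266, and then Q* = 797 - 1.26·266 = 462.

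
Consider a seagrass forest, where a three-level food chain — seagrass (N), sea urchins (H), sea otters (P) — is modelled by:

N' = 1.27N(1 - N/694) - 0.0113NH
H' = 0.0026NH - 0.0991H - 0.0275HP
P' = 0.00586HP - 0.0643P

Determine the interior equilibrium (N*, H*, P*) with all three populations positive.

From dP/dt = 0: 0.00586H* = 0.0643, so H* = 11.
From dN/dt = 0: 1.27(1 - N*/694) = 0.0113·11, giving N* = 694·(1 - 0.0976) = 626.
From dH/dt = 0: 0.0026·626 - 0.0991 = 0.0275P*, so P* = 1.53/0.0275 = 55.6.

N* ≈ 626, H* ≈ 11, P* ≈ 55.6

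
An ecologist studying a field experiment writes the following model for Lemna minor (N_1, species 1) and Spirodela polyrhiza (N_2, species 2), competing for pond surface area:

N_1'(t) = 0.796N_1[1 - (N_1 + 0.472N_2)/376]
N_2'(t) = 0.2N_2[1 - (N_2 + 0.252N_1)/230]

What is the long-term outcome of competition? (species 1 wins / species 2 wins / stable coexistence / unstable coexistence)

Compare the nullcline intercepts: K1/α12 = 376/0.472 = 797 > K2 = 230; K2/α21 = 230/0.252 = 913 > K1 = 376.
Since both inequalities hold, each species can invade when rare, so the interior equilibrium is stable.

stable coexistence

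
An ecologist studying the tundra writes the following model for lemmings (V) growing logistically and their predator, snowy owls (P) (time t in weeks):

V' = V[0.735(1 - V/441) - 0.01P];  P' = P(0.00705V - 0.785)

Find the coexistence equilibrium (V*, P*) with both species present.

From dP/dt = 0 with P > 0: 0.00705V* = 0.785, so V* = 111.
Substitute into dV/dt = 0: 0.735(1 - 111/441) = 0.01P*.
The bracket is 0.748, giving P* = 0.549/0.01 = 54.9.

V* ≈ 111, P* ≈ 54.9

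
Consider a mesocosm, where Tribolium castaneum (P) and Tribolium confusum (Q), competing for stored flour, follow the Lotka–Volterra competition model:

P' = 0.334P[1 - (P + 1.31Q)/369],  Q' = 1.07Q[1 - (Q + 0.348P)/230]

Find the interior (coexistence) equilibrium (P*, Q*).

P* ≈ 124, Q* ≈ 187

Setting both brackets to zero gives the nullclines P + 1.31Q = 369 and 0.348P + Q = 230.
Substituting Q = 230 - 0.348P into the first: P(1 - 1.31·0.348) = 369 - 1.31·230.
So P* = 67.7/0.544 = 124, and then Q* = 230 - 0.348·124 = 187.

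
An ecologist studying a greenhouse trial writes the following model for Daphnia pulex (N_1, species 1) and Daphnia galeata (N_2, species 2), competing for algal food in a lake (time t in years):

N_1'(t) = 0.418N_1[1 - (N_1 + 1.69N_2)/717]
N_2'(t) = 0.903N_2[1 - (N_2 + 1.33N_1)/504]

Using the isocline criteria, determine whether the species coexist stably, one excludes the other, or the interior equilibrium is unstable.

Compare the nullcline intercepts: K1/α12 = 717/1.69 = 424 < K2 = 504; K2/α21 = 504/1.33 = 379 < K1 = 717.
Since both are reversed, neither can invade when rare; the interior point is a saddle.

unstable coexistence (outcome depends on initial conditions)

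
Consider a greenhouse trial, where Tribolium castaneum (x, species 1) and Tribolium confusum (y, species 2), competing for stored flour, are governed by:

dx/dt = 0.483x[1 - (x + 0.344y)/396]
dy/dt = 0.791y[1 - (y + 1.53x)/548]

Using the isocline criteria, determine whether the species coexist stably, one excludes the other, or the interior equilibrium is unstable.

species 1 excludes species 2

Compare the nullcline intercepts: K1/α12 = 396/0.344 = 1150 > K2 = 548; K2/α21 = 548/1.53 = 358 < K1 = 396.
Since the inequalities point opposite ways, species 1 can invade but species 2 cannot.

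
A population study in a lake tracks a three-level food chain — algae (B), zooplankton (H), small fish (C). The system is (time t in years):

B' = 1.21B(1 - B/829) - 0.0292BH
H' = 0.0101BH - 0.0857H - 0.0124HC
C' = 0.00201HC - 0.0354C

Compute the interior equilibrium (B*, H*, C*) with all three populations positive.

From dC/dt = 0: 0.00201H* = 0.0354, so H* = 17.6.
From dB/dt = 0: 1.21(1 - B*/829) = 0.0292·17.6, giving B* = 829·(1 - 0.425) = 477.
From dH/dt = 0: 0.0101·477 - 0.0857 = 0.0124C*, so C* = 4.73/0.0124 = 381.

B* ≈ 477, H* ≈ 17.6, C* ≈ 381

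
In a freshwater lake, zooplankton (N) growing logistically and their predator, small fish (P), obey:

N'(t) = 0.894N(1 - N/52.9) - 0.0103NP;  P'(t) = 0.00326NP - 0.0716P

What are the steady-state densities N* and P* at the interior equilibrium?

From dP/dt = 0 with P > 0: 0.00326N* = 0.0716, so N* = 22.
Substitute into dN/dt = 0: 0.894(1 - 22/52.9) = 0.0103P*.
The bracket is 0.585, giving P* = 0.523/0.0103 = 50.8.

N* ≈ 22, P* ≈ 50.8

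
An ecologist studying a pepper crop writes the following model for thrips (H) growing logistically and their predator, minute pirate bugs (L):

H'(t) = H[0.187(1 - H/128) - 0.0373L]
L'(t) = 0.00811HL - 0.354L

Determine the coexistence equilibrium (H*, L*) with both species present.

H* ≈ 43.6, L* ≈ 3.3

From dL/dt = 0 with L > 0: 0.00811H* = 0.354, so H* = 43.6.
Substitute into dH/dt = 0: 0.187(1 - 43.6/128) = 0.0373L*.
The bracket is 0.659, giving L* = 0.123/0.0373 = 3.3.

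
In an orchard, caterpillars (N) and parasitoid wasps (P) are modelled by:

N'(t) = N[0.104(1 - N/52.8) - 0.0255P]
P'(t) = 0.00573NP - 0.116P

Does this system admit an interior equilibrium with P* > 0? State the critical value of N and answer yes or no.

Threshold N = 20.2; K > 20.2, so yes, the predator persists.

The predator equation gives dP/dt > 0 only when N > 0.116/0.00573 = 20.2.
Without the predator, N → K = 52.8. Since 52.8 > 20.2, the predator can invade and persist.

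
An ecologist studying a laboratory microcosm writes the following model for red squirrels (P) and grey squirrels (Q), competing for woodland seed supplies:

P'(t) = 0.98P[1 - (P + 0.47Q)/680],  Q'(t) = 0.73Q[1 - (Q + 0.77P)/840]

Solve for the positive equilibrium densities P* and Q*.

Setting both brackets to zero gives the nullclines P + 0.47Q = 680 and 0.77P + Q = 840.
Substituting Q = 840 - 0.77P into the first: P(1 - 0.47·0.77) = 680 - 0.47·840.
So P* = 285/0.638 = 447, and then Q* = 840 - 0.77·447 = 496.

P* ≈ 447, Q* ≈ 496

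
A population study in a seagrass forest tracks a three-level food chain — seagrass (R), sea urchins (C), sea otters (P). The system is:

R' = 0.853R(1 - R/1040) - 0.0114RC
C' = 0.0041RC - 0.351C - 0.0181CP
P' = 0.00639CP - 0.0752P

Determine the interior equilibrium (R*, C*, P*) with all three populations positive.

From dP/dt = 0: 0.00639C* = 0.0752, so C* = 11.8.
From dR/dt = 0: 0.853(1 - R*/1040) = 0.0114·11.8, giving R* = 1040·(1 - 0.157) = 876.
From dC/dt = 0: 0.0041·876 - 0.351 = 0.0181P*, so P* = 3.24/0.0181 = 179.

R* ≈ 876, C* ≈ 11.8, P* ≈ 179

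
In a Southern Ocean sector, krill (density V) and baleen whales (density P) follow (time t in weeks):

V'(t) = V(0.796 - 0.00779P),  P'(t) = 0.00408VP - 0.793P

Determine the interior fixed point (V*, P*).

Set dP/dt = 0 with P > 0: 0.00408V - 0.793 = 0, so V* = 0.793/0.00408 = 194.
Set dV/dt = 0 with V > 0: 0.796 - 0.00779P = 0, so P* = 0.796/0.00779 = 102.

V* ≈ 194, P* ≈ 102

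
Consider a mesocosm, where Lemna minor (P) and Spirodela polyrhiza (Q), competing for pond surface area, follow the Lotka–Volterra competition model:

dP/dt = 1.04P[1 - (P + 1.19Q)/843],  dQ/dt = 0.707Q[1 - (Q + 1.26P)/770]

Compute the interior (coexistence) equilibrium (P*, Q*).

P* ≈ 147, Q* ≈ 585

Setting both brackets to zero gives the nullclines P + 1.19Q = 843 and 1.26P + Q = 770.
Substituting Q = 770 - 1.26P into the first: P(1 - 1.19·1.26) = 843 - 1.19·770.
So P* = -73.3/-0.499 = 147, and then Q* = 770 - 1.26·147 = 585.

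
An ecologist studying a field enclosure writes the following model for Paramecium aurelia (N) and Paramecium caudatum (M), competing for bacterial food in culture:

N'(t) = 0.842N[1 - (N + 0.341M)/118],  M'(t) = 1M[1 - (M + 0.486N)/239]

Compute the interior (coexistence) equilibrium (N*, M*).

Setting both brackets to zero gives the nullclines N + 0.341M = 118 and 0.486N + M = 239.
Substituting M = 239 - 0.486N into the first: N(1 - 0.341·0.486) = 118 - 0.341·239.
So N* = 36.5/0.834 = 43.8, and then M* = 239 - 0.486·43.8 = 218.

N* ≈ 43.8, M* ≈ 218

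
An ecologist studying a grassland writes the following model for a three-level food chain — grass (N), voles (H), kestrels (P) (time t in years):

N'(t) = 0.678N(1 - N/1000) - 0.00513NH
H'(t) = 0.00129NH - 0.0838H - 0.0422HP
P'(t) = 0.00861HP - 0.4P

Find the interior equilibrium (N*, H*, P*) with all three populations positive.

N* ≈ 648, H* ≈ 46.5, P* ≈ 17.8

From dP/dt = 0: 0.00861H* = 0.4, so H* = 46.5.
From dN/dt = 0: 0.678(1 - N*/1000) = 0.00513·46.5, giving N* = 1000·(1 - 0.352) = 648.
From dH/dt = 0: 0.00129·648 - 0.0838 = 0.0422P*, so P* = 0.753/0.0422 = 17.8.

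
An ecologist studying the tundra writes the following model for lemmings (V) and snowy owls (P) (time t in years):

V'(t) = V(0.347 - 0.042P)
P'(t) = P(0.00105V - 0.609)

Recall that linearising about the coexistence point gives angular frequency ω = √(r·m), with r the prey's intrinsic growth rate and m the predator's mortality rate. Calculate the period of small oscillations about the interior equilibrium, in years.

Here r = 0.347 and m = 0.609, so r·m = 0.211.
ω = √0.211 = 0.46 per year, hence T = 2π/ω ≈ 13.7 years.

T ≈ 13.7 years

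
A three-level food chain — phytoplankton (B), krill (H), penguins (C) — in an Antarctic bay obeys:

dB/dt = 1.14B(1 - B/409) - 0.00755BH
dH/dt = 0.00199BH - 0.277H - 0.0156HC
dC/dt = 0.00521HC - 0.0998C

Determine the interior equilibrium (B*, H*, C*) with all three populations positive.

From dC/dt = 0: 0.00521H* = 0.0998, so H* = 19.2.
From dB/dt = 0: 1.14(1 - B*/409) = 0.00755·19.2, giving B* = 409·(1 - 0.127) = 357.
From dH/dt = 0: 0.00199·357 - 0.277 = 0.0156C*, so C* = 0.434/0.0156 = 27.8.

B* ≈ 357, H* ≈ 19.2, C* ≈ 27.8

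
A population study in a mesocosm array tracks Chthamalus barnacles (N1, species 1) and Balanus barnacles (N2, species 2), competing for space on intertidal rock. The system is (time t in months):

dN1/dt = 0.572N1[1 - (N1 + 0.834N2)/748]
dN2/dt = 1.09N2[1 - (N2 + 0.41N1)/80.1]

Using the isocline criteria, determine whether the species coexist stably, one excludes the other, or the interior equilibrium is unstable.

species 1 excludes species 2

Compare the nullcline intercepts: K1/α12 = 748/0.834 = 897 > K2 = 80.1; K2/α21 = 80.1/0.41 = 195 < K1 = 748.
Since the inequalities point opposite ways, species 1 can invade but species 2 cannot.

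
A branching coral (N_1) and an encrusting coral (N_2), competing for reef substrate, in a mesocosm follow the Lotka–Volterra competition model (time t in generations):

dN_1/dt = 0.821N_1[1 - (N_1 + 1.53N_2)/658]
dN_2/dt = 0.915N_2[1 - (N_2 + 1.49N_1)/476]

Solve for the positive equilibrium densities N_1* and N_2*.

N_1* ≈ 54.9, N_2* ≈ 394

Setting both brackets to zero gives the nullclines N_1 + 1.53N_2 = 658 and 1.49N_1 + N_2 = 476.
Substituting N_2 = 476 - 1.49N_1 into the first: N_1(1 - 1.53·1.49) = 658 - 1.53·476.
So N_1* = -70.3/-1.28 = 54.9, and then N_2* = 476 - 1.49·54.9 = 394.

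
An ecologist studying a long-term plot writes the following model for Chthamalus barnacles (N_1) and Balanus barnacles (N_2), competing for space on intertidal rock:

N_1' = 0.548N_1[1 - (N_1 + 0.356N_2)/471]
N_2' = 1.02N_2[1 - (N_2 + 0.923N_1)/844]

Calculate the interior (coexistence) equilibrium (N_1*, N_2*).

N_1* ≈ 254, N_2* ≈ 610

Setting both brackets to zero gives the nullclines N_1 + 0.356N_2 = 471 and 0.923N_1 + N_2 = 844.
Substituting N_2 = 844 - 0.923N_1 into the first: N_1(1 - 0.356·0.923) = 471 - 0.356·844.
So N_1* = 171/0.671 = 254, and then N_2* = 844 - 0.923·254 = 610.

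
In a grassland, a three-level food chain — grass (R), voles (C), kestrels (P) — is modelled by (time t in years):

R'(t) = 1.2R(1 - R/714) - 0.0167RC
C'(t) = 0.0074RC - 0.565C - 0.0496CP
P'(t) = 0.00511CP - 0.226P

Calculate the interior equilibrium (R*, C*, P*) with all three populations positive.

From dP/dt = 0: 0.00511C* = 0.226, so C* = 44.2.
From dR/dt = 0: 1.2(1 - R*/714) = 0.0167·44.2, giving R* = 714·(1 - 0.615) = 275.
From dC/dt = 0: 0.0074·275 - 0.565 = 0.0496P*, so P* = 1.47/0.0496 = 29.6.

R* ≈ 275, C* ≈ 44.2, P* ≈ 29.6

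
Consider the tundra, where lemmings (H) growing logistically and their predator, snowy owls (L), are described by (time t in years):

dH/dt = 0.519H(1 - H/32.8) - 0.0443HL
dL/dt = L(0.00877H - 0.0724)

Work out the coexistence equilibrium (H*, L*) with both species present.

From dL/dt = 0 with L > 0: 0.00877H* = 0.0724, so H* = 8.26.
Substitute into dH/dt = 0: 0.519(1 - 8.26/32.8) = 0.0443L*.
The bracket is 0.748, giving L* = 0.388/0.0443 = 8.77.

H* ≈ 8.26, L* ≈ 8.77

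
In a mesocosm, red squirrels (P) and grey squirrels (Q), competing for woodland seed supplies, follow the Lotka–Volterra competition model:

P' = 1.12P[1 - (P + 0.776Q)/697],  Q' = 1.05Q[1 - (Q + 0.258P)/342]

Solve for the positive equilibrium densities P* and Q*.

P* ≈ 540, Q* ≈ 203

Setting both brackets to zero gives the nullclines P + 0.776Q = 697 and 0.258P + Q = 342.
Substituting Q = 342 - 0.258P into the first: P(1 - 0.776·0.258) = 697 - 0.776·342.
So P* = 432/0.8 = 540, and then Q* = 342 - 0.258·540 = 203.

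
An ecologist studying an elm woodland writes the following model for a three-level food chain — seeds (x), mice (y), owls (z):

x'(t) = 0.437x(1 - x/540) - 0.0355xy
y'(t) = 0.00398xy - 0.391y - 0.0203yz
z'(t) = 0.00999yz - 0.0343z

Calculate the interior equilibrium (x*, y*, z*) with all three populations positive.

x* ≈ 389, y* ≈ 3.43, z* ≈ 57.1

From dz/dt = 0: 0.00999y* = 0.0343, so y* = 3.43.
From dx/dt = 0: 0.437(1 - x*/540) = 0.0355·3.43, giving x* = 540·(1 - 0.279) = 389.
From dy/dt = 0: 0.00398·389 - 0.391 = 0.0203z*, so z* = 1.16/0.0203 = 57.1.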